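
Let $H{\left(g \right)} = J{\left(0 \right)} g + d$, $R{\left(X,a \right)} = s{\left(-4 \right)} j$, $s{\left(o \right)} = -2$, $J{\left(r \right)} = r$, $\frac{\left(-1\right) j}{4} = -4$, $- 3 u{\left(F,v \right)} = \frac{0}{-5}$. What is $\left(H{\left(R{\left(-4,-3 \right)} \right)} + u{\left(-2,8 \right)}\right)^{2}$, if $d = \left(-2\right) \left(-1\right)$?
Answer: $4$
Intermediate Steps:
$u{\left(F,v \right)} = 0$ ($u{\left(F,v \right)} = - \frac{0 \frac{1}{-5}}{3} = - \frac{0 \left(- \frac{1}{5}\right)}{3} = \left(- \frac{1}{3}\right) 0 = 0$)
$j = 16$ ($j = \left(-4\right) \left(-4\right) = 16$)
$d = 2$
$R{\left(X,a \right)} = -32$ ($R{\left(X,a \right)} = \left(-2\right) 16 = -32$)
$H{\left(g \right)} = 2$ ($H{\left(g \right)} = 0 g + 2 = 0 + 2 = 2$)
$\left(H{\left(R{\left(-4,-3 \right)} \right)} + u{\left(-2,8 \right)}\right)^{2} = \left(2 + 0\right)^{2} = 2^{2} = 4$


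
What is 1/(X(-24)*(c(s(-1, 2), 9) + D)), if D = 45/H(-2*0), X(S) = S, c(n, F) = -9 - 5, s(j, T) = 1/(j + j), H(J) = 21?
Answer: 7/1992 ≈ 0.0035141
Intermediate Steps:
s(j, T) = 1/(2*j)
c(n, F) = -14
D = 15/7 (D = 45/21 = 45*(1/21) = 15/7 ≈ 2.1429)
1/(X(-24)*(c(s(-1, 2), 9) + D)) = 1/(-24*(-14 + 15/7)) = 1/(-24*(-83/7)) = 1/(1992/7) = 7/1992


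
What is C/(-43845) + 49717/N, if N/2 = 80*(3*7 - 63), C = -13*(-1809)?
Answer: -155858407/19642560 ≈ -7.9347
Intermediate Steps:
C = 23517
N = -6720 (N = 2*(80*(3*7 - 63)) = 2*(80*(21 - 63)) = 2*(80*(-42)) = 2*(-3360) = -6720)
C/(-43845) + 49717/N = 23517/(-43845) + 49717/(-6720) = 23517*(-1/43845) + 49717*(-1/6720) = -7839/14615 - 49717/6720 = -155858407/19642560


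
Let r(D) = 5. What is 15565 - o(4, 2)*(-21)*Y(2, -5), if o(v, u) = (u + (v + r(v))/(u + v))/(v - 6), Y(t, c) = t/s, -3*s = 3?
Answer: 31277/2 ≈ 15639.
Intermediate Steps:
s = -1 (s = -1/3*3 = -1)
Y(t, c) = -t (Y(t, c) = t/(-1) = t*(-1) = -t)
o(v, u) = (u + (5 + v)/(u + v))/(-6 + v) (o(v, u) = (u + (v + 5)/(u + v))/(v - 6) = (u + (5 + v)/(u + v))/(-6 + v))
15565 - o(4, 2)*(-21)*Y(2, -5) = 15565 - ((5 + 4 + 2**2 + 2*4)/(4**2 - 6*2 - 6*4 + 2*4))*(-21)*(-1*2) = 15565 - ((5 + 4 + 4 + 8)/(16 - 12 - 24 + 8))*(-21)*(-2) = 15565 - (21/(-12))*(-21)*(-2) = 15565 - -1/12*21*(-21)*(-2) = 15565 - (-7/4*(-21))*(-2) = 15565 - 147*(-2)/4 = 15565 - 1*(-147/2) = 15565 + 147/2 = 31277/2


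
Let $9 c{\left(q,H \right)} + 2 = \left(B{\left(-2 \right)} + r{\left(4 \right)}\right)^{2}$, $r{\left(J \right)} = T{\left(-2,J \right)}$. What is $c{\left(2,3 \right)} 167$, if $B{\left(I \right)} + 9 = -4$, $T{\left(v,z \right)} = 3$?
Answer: $\frac{16366}{9} \approx 1818.4$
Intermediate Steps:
$r{\left(J \right)} = 3$
$B{\left(I \right)} = -13$ ($B{\left(I \right)} = -9 - 4 = -13$)
$c{\left(q,H \right)} = \frac{98}{9}$ ($c{\left(q,H \right)} = - \frac{2}{9} + \frac{\left(-13 + 3\right)^{2}}{9} = - \frac{2}{9} + \frac{\left(-10\right)^{2}}{9} = - \frac{2}{9} + \frac{1}{9} \cdot 100 = - \frac{2}{9} + \frac{100}{9} = \frac{98}{9}$)
$c{\left(2,3 \right)} 167 = \frac{98}{9} \cdot 167 = \frac{16366}{9}$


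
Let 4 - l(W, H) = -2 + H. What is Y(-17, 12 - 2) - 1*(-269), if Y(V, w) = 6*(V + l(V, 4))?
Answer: 179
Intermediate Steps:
l(W, H) = 6 - H (l(W, H) = 4 - (-2 + H) = 4 + (2 - H) = 6 - H)
Y(V, w) = 12 + 6*V (Y(V, w) = 6*(V + (6 - 1*4)) = 6*(V + (6 - 4)) = 6*(V + 2) = 6*(2 + V) = 12 + 6*V)
Y(-17, 12 - 2) - 1*(-269) = (12 + 6*(-17)) - 1*(-269) = (12 - 102) + 269 = -90 + 269 = 179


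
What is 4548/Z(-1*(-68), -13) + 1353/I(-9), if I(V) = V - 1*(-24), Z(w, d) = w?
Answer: 13352/85 ≈ 157.08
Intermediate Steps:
I(V) = 24 + V (I(V) = V + 24 = 24 + V)
4548/Z(-1*(-68), -13) + 1353/I(-9) = 4548/((-1*(-68))) + 1353/(24 - 9) = 4548/68 + 1353/15 = 4548*(1/68) + 1353*(1/15) = 1137/17 + 451/5 = 13352/85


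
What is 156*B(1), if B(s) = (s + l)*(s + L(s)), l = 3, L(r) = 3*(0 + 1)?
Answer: 2496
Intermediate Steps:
L(r) = 3 (L(r) = 3*1 = 3)
B(s) = (3 + s)² (B(s) = (s + 3)*(s + 3) = (3 + s)*(3 + s) = (3 + s)²)
156*B(1) = 156*(9 + 1² + 6*1) = 156*(9 + 1 + 6) = 156*16 = 2496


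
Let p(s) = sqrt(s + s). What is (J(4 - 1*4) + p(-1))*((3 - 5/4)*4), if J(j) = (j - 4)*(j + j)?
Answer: 7*I*sqrt(2) ≈ 9.8995*I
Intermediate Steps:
p(s) = sqrt(2)*sqrt(s) (p(s) = sqrt(2*s) = sqrt(2)*sqrt(s))
J(j) = 2*j*(-4 + j) (J(j) = (-4 + j)*(2*j) = 2*j*(-4 + j))
(J(4 - 1*4) + p(-1))*((3 - 5/4)*4) = (2*(4 - 1*4)*(-4 + (4 - 1*4)) + sqrt(2)*sqrt(-1))*((3 - 5/4)*4) = (2*(4 - 4)*(-4 + (4 - 4)) + sqrt(2)*I)*((3 - 5*1/4)*4) = (2*0*(-4 + 0) + I*sqrt(2))*((3 - 5/4)*4) = (2*0*(-4) + I*sqrt(2))*((7/4)*4) = (0 + I*sqrt(2))*7 = (I*sqrt(2))*7 = 7*I*sqrt(2)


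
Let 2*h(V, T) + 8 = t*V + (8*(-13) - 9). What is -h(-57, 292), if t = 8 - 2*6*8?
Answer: -4895/2 ≈ -2447.5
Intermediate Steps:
t = -88 (t = 8 - 12*8 = 8 - 96 = -88)
h(V, T) = -121/2 - 44*V (h(V, T) = -4 + (-88*V + (8*(-13) - 9))/2 = -4 + (-88*V + (-104 - 9))/2 = -4 + (-88*V - 113)/2 = -4 + (-113 - 88*V)/2 = -4 + (-113/2 - 44*V) = -121/2 - 44*V)
-h(-57, 292) = -(-121/2 - 44*(-57)) = -(-121/2 + 2508) = -1*4895/2 = -4895/2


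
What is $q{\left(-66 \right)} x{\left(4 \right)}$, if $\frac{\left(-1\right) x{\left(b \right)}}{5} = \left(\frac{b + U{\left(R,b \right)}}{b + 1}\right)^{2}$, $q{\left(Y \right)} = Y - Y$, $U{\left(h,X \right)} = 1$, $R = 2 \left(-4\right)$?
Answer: $0$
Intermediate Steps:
$R = -8$
$q{\left(Y \right)} = 0$
$x{\left(b \right)} = -5$ ($x{\left(b \right)} = - 5 \left(\frac{b + 1}{b + 1}\right)^{2} = - 5 \left(\frac{1 + b}{1 + b}\right)^{2} = - 5 \cdot 1^{2} = \left(-5\right) 1 = -5$)
$q{\left(-66 \right)} x{\left(4 \right)} = 0 \left(-5\right) = 0$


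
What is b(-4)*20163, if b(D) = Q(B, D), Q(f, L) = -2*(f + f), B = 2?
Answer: -161304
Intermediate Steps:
Q(f, L) = -4*f
b(D) = -8 (b(D) = -4*2 = -8)
b(-4)*20163 = -8*20163 = -161304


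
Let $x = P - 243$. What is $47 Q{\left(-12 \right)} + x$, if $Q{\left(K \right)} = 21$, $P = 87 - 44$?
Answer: $787$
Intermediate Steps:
$P = 43$
$x = -200$ ($x = 43 - 243 = -200$)
$47 Q{\left(-12 \right)} + x = 47 \cdot 21 - 200 = 987 - 200 = 787$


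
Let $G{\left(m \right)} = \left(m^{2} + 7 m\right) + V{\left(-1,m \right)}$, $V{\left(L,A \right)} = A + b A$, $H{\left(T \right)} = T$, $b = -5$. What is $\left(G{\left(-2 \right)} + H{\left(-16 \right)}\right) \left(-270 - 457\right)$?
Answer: $13086$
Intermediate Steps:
$V{\left(L,A \right)} = - 4 A$ ($V{\left(L,A \right)} = A - 5 A = - 4 A$)
$G{\left(m \right)} = m^{2} + 3 m$ ($G{\left(m \right)} = \left(m^{2} + 7 m\right) - 4 m = m^{2} + 3 m$)
$\left(G{\left(-2 \right)} + H{\left(-16 \right)}\right) \left(-270 - 457\right) = \left(- 2 \left(3 - 2\right) - 16\right) \left(-270 - 457\right) = \left(\left(-2\right) 1 - 16\right) \left(-727\right) = \left(-2 - 16\right) \left(-727\right) = \left(-18\right) \left(-727\right) = 13086$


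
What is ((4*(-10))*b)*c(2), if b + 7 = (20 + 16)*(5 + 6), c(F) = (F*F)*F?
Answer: -124480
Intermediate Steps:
c(F) = F³ (c(F) = F²*F = F³)
b = 389 (b = -7 + (20 + 16)*(5 + 6) = -7 + 36*11 = -7 + 396 = 389)
((4*(-10))*b)*c(2) = ((4*(-10))*389)*2³ = -40*389*8 = -15560*8 = -124480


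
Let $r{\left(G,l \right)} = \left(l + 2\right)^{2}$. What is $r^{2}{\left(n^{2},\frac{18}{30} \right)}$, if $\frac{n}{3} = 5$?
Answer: $\frac{28561}{625} \approx 45.698$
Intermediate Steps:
$n = 15$ ($n = 3 \cdot 5 = 15$)
$r{\left(G,l \right)} = \left(2 + l\right)^{2}$
$r^{2}{\left(n^{2},\frac{18}{30} \right)} = \left(\left(2 + \frac{18}{30}\right)^{2}\right)^{2} = \left(\left(2 + 18 \cdot \frac{1}{30}\right)^{2}\right)^{2} = \left(\left(2 + \frac{3}{5}\right)^{2}\right)^{2} = \left(\left(\frac{13}{5}\right)^{2}\right)^{2} = \left(\frac{169}{25}\right)^{2} = \frac{28561}{625}$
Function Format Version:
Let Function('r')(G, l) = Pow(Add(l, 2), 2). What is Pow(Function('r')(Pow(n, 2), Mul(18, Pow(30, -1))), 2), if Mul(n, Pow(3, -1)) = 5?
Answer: Rational(28561, 625) ≈ 45.698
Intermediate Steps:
n = 15 (n = Mul(3, 5) = 15)
Function('r')(G, l) = Pow(Add(2, l), 2)
Pow(Function('r')(Pow(n, 2), Mul(18, Pow(30, -1))), 2) = Pow(Pow(Add(2, Mul(18, Pow(30, -1))), 2), 2) = Pow(Pow(Add(2, Mul(18, Rational(1, 30))), 2), 2) = Pow(Pow(Add(2, Rational(3, 5)), 2), 2) = Pow(Pow(Rational(13, 5), 2), 2) = Pow(Rational(169, 25), 2) = Rational(28561, 625)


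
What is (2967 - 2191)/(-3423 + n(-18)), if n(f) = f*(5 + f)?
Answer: -776/3189 ≈ -0.24334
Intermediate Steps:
(2967 - 2191)/(-3423 + n(-18)) = (2967 - 2191)/(-3423 - 18*(5 - 18)) = 776/(-3423 - 18*(-13)) = 776/(-3423 + 234) = 776/(-3189) = 776*(-1/3189) = -776/3189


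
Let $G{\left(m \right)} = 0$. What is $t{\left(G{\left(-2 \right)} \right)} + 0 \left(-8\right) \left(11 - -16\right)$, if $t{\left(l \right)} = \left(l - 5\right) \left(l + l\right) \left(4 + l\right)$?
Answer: $0$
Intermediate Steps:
$t{\left(l \right)} = 2 l \left(-5 + l\right) \left(4 + l\right)$ ($t{\left(l \right)} = \left(-5 + l\right) 2 l \left(4 + l\right) = 2 l \left(-5 + l\right) \left(4 + l\right)$)
$t{\left(G{\left(-2 \right)} \right)} + 0 \left(-8\right) \left(11 - -16\right) = 2 \cdot 0 \left(-20 + 0^{2} - 0\right) + 0 \left(-8\right) \left(11 - -16\right) = 2 \cdot 0 \left(-20 + 0 + 0\right) + 0 \left(11 + 16\right) = 2 \cdot 0 \left(-20\right) + 0 \cdot 27 = 0 + 0 = 0$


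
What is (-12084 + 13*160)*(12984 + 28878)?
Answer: -418787448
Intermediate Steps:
(-12084 + 13*160)*(12984 + 28878) = (-12084 + 2080)*41862 = -10004*41862 = -418787448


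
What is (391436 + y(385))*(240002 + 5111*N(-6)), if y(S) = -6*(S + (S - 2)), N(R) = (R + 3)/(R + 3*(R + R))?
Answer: 650864994546/7 ≈ 9.2981e+10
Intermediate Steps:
N(R) = (3 + R)/(7*R) (N(R) = (3 + R)/(R + 3*(2*R)) = (3 + R)/(R + 6*R) = (3 + R)/((7*R)) = (3 + R)*(1/(7*R)) = (3 + R)/(7*R))
y(S) = 12 - 12*S (y(S) = -6*(S + (-2 + S)) = -6*(-2 + 2*S) = 12 - 12*S)
(391436 + y(385))*(240002 + 5111*N(-6)) = (391436 + (12 - 12*385))*(240002 + 5111*((⅐)*(3 - 6)/(-6))) = (391436 + (12 - 4620))*(240002 + 5111*((⅐)*(-⅙)*(-3))) = (391436 - 4608)*(240002 + 5111*(1/14)) = 386828*(240002 + 5111/14) = 386828*(3365139/14) = 650864994546/7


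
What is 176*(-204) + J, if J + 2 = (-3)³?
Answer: -35933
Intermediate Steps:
J = -29 (J = -2 + (-3)³ = -2 - 27 = -29)
176*(-204) + J = 176*(-204) - 29 = -35904 - 29 = -35933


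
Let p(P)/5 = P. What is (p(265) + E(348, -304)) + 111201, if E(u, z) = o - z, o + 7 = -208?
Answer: 112615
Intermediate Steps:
o = -215 (o = -7 - 208 = -215)
p(P) = 5*P
E(u, z) = -215 - z
(p(265) + E(348, -304)) + 111201 = (5*265 + (-215 - 1*(-304))) + 111201 = (1325 + (-215 + 304)) + 111201 = (1325 + 89) + 111201 = 1414 + 111201 = 112615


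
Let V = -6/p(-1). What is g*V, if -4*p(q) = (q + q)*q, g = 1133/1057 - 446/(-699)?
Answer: 5053556/246281 ≈ 20.519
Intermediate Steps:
g = 1263389/738843 (g = 1133*(1/1057) - 446*(-1/699) = 1133/1057 + 446/699 = 1263389/738843 ≈ 1.7100)
p(q) = -q**2/2 (p(q) = -(q + q)*q/4 = -2*q*q/4 = -q**2/2)
V = 12 (V = -6/((-1/2*(-1)**2)) = -6/((-1/2*1)) = -6/(-1/2) = -6*(-2) = 12)
g*V = (1263389/738843)*12 = 5053556/246281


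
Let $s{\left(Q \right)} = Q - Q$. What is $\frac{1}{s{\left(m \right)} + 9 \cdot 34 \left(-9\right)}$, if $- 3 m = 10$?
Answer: $- \frac{1}{2754} \approx -0.00036311$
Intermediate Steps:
$m = - \frac{10}{3}$ ($m = \left(- \frac{1}{3}\right) 10 = - \frac{10}{3} \approx -3.3333$)
$s{\left(Q \right)} = 0$
$\frac{1}{s{\left(m \right)} + 9 \cdot 34 \left(-9\right)} = \frac{1}{0 + 9 \cdot 34 \left(-9\right)} = \frac{1}{0 + 306 \left(-9\right)} = \frac{1}{0 - 2754} = \frac{1}{-2754} = - \frac{1}{2754}$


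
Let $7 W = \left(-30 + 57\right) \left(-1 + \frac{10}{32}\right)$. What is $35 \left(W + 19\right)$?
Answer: $\frac{9155}{16} \approx 572.19$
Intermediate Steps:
$W = - \frac{297}{112}$ ($W = \frac{\left(-30 + 57\right) \left(-1 + \frac{10}{32}\right)}{7} = \frac{27 \left(-1 + 10 \cdot \frac{1}{32}\right)}{7} = \frac{27 \left(-1 + \frac{5}{16}\right)}{7} = \frac{27 \left(- \frac{11}{16}\right)}{7} = \frac{1}{7} \left(- \frac{297}{16}\right) = - \frac{297}{112} \approx -2.6518$)
$35 \left(W + 19\right) = 35 \left(- \frac{297}{112} + 19\right) = 35 \cdot \frac{1831}{112} = \frac{9155}{16}$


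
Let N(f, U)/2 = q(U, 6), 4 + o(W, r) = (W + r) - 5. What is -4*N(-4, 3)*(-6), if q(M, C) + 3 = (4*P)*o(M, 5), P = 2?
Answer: -528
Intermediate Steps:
o(W, r) = -9 + W + r (o(W, r) = -4 + ((W + r) - 5) = -4 + (-5 + W + r) = -9 + W + r)
q(M, C) = -35 + 8*M (q(M, C) = -3 + (4*2)*(-9 + M + 5) = -3 + 8*(-4 + M) = -3 + (-32 + 8*M) = -35 + 8*M)
N(f, U) = -70 + 16*U (N(f, U) = 2*(-35 + 8*U) = -70 + 16*U)
-4*N(-4, 3)*(-6) = -4*(-70 + 16*3)*(-6) = -4*(-70 + 48)*(-6) = -4*(-22)*(-6) = 88*(-6) = -528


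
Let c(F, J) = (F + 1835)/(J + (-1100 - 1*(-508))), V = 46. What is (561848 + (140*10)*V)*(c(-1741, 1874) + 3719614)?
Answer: 1493145960356008/641 ≈ 2.3294e+12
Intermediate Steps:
c(F, J) = (1835 + F)/(-592 + J) (c(F, J) = (1835 + F)/(J + (-1100 + 508)) = (1835 + F)/(J - 592) = (1835 + F)/(-592 + J))
(561848 + (140*10)*V)*(c(-1741, 1874) + 3719614) = (561848 + (140*10)*46)*((1835 - 1741)/(-592 + 1874) + 3719614) = (561848 + 1400*46)*(94/1282 + 3719614) = (561848 + 64400)*((1/1282)*94 + 3719614) = 626248*(47/641 + 3719614) = 626248*(2384272621/641) = 1493145960356008/641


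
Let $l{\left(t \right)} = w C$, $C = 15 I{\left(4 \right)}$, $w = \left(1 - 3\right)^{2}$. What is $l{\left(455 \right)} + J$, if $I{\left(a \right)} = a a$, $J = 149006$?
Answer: $149966$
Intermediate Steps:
$I{\left(a \right)} = a^{2}$
$w = 4$ ($w = \left(-2\right)^{2} = 4$)
$C = 240$ ($C = 15 \cdot 4^{2} = 15 \cdot 16 = 240$)
$l{\left(t \right)} = 960$ ($l{\left(t \right)} = 4 \cdot 240 = 960$)
$l{\left(455 \right)} + J = 960 + 149006 = 149966$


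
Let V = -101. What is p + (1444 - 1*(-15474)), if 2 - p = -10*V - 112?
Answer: 16022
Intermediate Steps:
p = -896 (p = 2 - (-10*(-101) - 112) = 2 - (1010 - 112) = 2 - 1*898 = 2 - 898 = -896)
p + (1444 - 1*(-15474)) = -896 + (1444 - 1*(-15474)) = -896 + (1444 + 15474) = -896 + 16918 = 16022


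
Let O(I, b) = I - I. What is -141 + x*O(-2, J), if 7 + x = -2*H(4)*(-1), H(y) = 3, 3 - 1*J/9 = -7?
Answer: -141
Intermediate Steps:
J = 90 (J = 27 - 9*(-7) = 27 + 63 = 90)
O(I, b) = 0
x = -1 (x = -7 - 2*3*(-1) = -7 - 6*(-1) = -7 + 6 = -1)
-141 + x*O(-2, J) = -141 - 1*0 = -141 + 0 = -141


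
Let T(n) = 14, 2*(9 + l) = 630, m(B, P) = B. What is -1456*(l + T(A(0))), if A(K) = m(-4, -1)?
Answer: -465920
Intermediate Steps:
A(K) = -4
l = 306 (l = -9 + (½)*630 = -9 + 315 = 306)
-1456*(l + T(A(0))) = -1456*(306 + 14) = -1456*320 = -465920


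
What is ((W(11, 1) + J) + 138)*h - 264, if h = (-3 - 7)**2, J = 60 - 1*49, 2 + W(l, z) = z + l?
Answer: 15636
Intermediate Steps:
W(l, z) = -2 + l + z (W(l, z) = -2 + (z + l) = -2 + (l + z) = -2 + l + z)
J = 11 (J = 60 - 49 = 11)
h = 100 (h = (-10)**2 = 100)
((W(11, 1) + J) + 138)*h - 264 = (((-2 + 11 + 1) + 11) + 138)*100 - 264 = ((10 + 11) + 138)*100 - 264 = (21 + 138)*100 - 264 = 159*100 - 264 = 15900 - 264 = 15636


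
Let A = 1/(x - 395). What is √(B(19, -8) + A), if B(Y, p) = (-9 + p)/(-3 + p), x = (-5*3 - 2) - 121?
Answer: 5*√2122406/5863 ≈ 1.2424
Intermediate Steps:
x = -138 (x = (-15 - 2) - 121 = -17 - 121 = -138)
B(Y, p) = (-9 + p)/(-3 + p)
A = -1/533 (A = 1/(-138 - 395) = 1/(-533) = -1/533 ≈ -0.0018762)
√(B(19, -8) + A) = √((-9 - 8)/(-3 - 8) - 1/533) = √(-17/(-11) - 1/533) = √(-1/11*(-17) - 1/533) = √(17/11 - 1/533) = √(9050/5863) = 5*√2122406/5863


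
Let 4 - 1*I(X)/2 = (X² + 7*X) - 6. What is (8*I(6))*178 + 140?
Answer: -193524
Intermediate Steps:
I(X) = 20 - 14*X - 2*X² (I(X) = 8 - 2*((X² + 7*X) - 6) = 8 - 2*(-6 + X² + 7*X) = 8 + (12 - 14*X - 2*X²) = 20 - 14*X - 2*X²)
(8*I(6))*178 + 140 = (8*(20 - 14*6 - 2*6²))*178 + 140 = (8*(20 - 84 - 2*36))*178 + 140 = (8*(20 - 84 - 72))*178 + 140 = (8*(-136))*178 + 140 = -1088*178 + 140 = -193664 + 140 = -193524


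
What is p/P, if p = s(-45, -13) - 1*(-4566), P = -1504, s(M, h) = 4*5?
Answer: -2293/752 ≈ -3.0492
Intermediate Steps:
s(M, h) = 20
p = 4586 (p = 20 - 1*(-4566) = 20 + 4566 = 4586)
p/P = 4586/(-1504) = 4586*(-1/1504) = -2293/752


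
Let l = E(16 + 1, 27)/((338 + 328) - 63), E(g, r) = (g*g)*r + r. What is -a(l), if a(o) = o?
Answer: -870/67 ≈ -12.985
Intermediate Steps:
E(g, r) = r + r*g² (E(g, r) = g²*r + r = r*g² + r = r + r*g²)
l = 870/67 (l = (27*(1 + (16 + 1)²))/((338 + 328) - 63) = (27*(1 + 17²))/(666 - 63) = (27*(1 + 289))/603 = (27*290)*(1/603) = 7830*(1/603) = 870/67 ≈ 12.985)
-a(l) = -1*870/67 = -870/67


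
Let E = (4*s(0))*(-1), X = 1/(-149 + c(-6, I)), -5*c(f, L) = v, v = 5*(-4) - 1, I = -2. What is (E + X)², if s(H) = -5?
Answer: 209525625/524176 ≈ 399.72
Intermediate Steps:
v = -21 (v = -20 - 1 = -21)
c(f, L) = 21/5 (c(f, L) = -⅕*(-21) = 21/5)
X = -5/724 (X = 1/(-149 + 21/5) = 1/(-724/5) = -5/724 ≈ -0.0069061)
E = 20 (E = (4*(-5))*(-1) = -20*(-1) = 20)
(E + X)² = (20 - 5/724)² = (14475/724)² = 209525625/524176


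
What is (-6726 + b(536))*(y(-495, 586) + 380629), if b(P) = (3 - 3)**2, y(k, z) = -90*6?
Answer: -2556478614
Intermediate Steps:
y(k, z) = -540
b(P) = 0 (b(P) = 0**2 = 0)
(-6726 + b(536))*(y(-495, 586) + 380629) = (-6726 + 0)*(-540 + 380629) = -6726*380089 = -2556478614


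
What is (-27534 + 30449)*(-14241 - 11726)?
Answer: -75693805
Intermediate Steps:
(-27534 + 30449)*(-14241 - 11726) = 2915*(-25967) = -75693805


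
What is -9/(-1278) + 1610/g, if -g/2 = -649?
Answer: 114959/92158 ≈ 1.2474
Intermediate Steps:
g = 1298 (g = -2*(-649) = 1298)
-9/(-1278) + 1610/g = -9/(-1278) + 1610/1298 = -9*(-1/1278) + 1610*(1/1298) = 1/142 + 805/649 = 114959/92158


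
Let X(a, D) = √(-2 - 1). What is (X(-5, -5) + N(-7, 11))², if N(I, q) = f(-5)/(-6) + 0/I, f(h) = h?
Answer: -83/36 + 5*I*√3/3 ≈ -2.3056 + 2.8868*I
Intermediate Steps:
X(a, D) = I*√3 (X(a, D) = √(-3) = I*√3)
N(I, q) = ⅚ (N(I, q) = -5/(-6) + 0/I = -5*(-⅙) + 0 = ⅚ + 0 = ⅚)
(X(-5, -5) + N(-7, 11))² = (I*√3 + ⅚)² = (⅚ + I*√3)²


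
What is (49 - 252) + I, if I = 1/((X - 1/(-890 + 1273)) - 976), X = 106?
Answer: -67642216/333211 ≈ -203.00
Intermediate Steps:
I = -383/333211 (I = 1/((106 - 1/(-890 + 1273)) - 976) = 1/((106 - 1/383) - 976) = 1/(40597/383 - 976) = 1/(-333211/383) = -383/333211 ≈ -0.0011494)
(49 - 252) + I = (49 - 252) - 383/333211 = -203 - 383/333211 = -67642216/333211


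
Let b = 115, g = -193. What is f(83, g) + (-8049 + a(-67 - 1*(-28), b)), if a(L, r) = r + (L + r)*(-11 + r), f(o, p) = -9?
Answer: -39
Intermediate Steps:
a(L, r) = r + (-11 + r)*(L + r)
f(83, g) + (-8049 + a(-67 - 1*(-28), b)) = -9 + (-8049 + (115² - 11*(-67 - 1*(-28)) - 10*115 + (-67 - 1*(-28))*115)) = -9 + (-8049 + (13225 - 11*(-67 + 28) - 1150 + (-67 + 28)*115)) = -9 + (-8049 + (13225 - 11*(-39) - 1150 - 39*115)) = -9 + (-8049 + (13225 + 429 - 1150 - 4485)) = -9 + (-8049 + 8019) = -9 - 30 = -39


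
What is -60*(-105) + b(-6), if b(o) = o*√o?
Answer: 6300 - 6*I*√6 ≈ 6300.0 - 14.697*I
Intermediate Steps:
b(o) = o^(3/2)
-60*(-105) + b(-6) = -60*(-105) + (-6)^(3/2) = 6300 - 6*I*√6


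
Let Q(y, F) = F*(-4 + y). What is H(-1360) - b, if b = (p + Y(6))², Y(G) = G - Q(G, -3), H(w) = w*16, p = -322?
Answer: -117860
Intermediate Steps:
H(w) = 16*w
Y(G) = -12 + 4*G (Y(G) = G - (-3)*(-4 + G) = G - (12 - 3*G) = G + (-12 + 3*G) = -12 + 4*G)
b = 96100 (b = (-322 + (-12 + 4*6))² = (-322 + (-12 + 24))² = (-322 + 12)² = (-310)² = 96100)
H(-1360) - b = 16*(-1360) - 1*96100 = -21760 - 96100 = -117860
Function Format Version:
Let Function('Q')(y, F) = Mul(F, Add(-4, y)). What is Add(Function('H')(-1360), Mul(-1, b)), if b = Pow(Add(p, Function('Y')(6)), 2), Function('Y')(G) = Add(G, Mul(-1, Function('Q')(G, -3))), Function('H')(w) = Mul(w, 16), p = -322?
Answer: -117860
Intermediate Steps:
Function('H')(w) = Mul(16, w)
Function('Y')(G) = Add(-12, Mul(4, G)) (Function('Y')(G) = Add(G, Mul(-1, Mul(-3, Add(-4, G)))) = Add(G, Mul(-1, Add(12, Mul(-3, G)))) = Add(G, Add(-12, Mul(3, G))) = Add(-12, Mul(4, G)))
b = 96100 (b = Pow(Add(-322, Add(-12, Mul(4, 6))), 2) = Pow(Add(-322, Add(-12, 24)), 2) = Pow(Add(-322, 12), 2) = Pow(-310, 2) = 96100)
Add(Function('H')(-1360), Mul(-1, b)) = Add(Mul(16, -1360), Mul(-1, 96100)) = Add(-21760, -96100) = -117860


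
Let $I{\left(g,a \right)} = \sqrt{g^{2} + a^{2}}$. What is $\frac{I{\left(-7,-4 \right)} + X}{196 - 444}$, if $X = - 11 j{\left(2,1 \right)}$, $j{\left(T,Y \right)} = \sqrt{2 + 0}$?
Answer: $- \frac{\sqrt{65}}{248} + \frac{11 \sqrt{2}}{248} \approx 0.030218$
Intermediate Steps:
$j{\left(T,Y \right)} = \sqrt{2}$
$X = - 11 \sqrt{2} \approx -15.556$
$I{\left(g,a \right)} = \sqrt{a^{2} + g^{2}}$
$\frac{I{\left(-7,-4 \right)} + X}{196 - 444} = \frac{\sqrt{\left(-4\right)^{2} + \left(-7\right)^{2}} - 11 \sqrt{2}}{196 - 444} = \frac{\sqrt{16 + 49} - 11 \sqrt{2}}{-248} = \left(\sqrt{65} - 11 \sqrt{2}\right) \left(- \frac{1}{248}\right) = - \frac{\sqrt{65}}{248} + \frac{11 \sqrt{2}}{248}$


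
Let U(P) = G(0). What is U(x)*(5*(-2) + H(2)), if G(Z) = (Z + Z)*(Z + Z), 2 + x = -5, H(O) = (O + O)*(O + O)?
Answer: 0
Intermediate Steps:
H(O) = 4*O**2 (H(O) = (2*O)*(2*O) = 4*O**2)
x = -7 (x = -2 - 5 = -7)
G(Z) = 4*Z**2 (G(Z) = (2*Z)*(2*Z) = 4*Z**2)
U(P) = 0 (U(P) = 4*0**2 = 4*0 = 0)
U(x)*(5*(-2) + H(2)) = 0*(5*(-2) + 4*2**2) = 0*(-10 + 4*4) = 0*(-10 + 16) = 0*6 = 0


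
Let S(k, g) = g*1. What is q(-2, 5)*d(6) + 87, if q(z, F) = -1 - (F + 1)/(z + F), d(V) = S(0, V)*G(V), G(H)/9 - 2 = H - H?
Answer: -237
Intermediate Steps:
S(k, g) = g
G(H) = 18 (G(H) = 18 + 9*(H - H) = 18 + 9*0 = 18 + 0 = 18)
d(V) = 18*V (d(V) = V*18 = 18*V)
q(z, F) = -1 - (1 + F)/(F + z)
q(-2, 5)*d(6) + 87 = ((-1 - 1*(-2) - 2*5)/(5 - 2))*(18*6) + 87 = ((-1 + 2 - 10)/3)*108 + 87 = ((⅓)*(-9))*108 + 87 = -3*108 + 87 = -324 + 87 = -237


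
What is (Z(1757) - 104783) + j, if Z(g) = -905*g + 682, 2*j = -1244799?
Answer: -4633171/2 ≈ -2.3166e+6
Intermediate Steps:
j = -1244799/2 (j = (1/2)*(-1244799) = -1244799/2 ≈ -6.2240e+5)
Z(g) = 682 - 905*g
(Z(1757) - 104783) + j = ((682 - 905*1757) - 104783) - 1244799/2 = ((682 - 1590085) - 104783) - 1244799/2 = (-1589403 - 104783) - 1244799/2 = -1694186 - 1244799/2 = -4633171/2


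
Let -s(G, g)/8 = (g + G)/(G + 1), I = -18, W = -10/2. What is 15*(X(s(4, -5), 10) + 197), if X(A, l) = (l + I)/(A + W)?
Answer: 50835/17 ≈ 2990.3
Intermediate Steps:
W = -5 (W = -10*½ = -5)
s(G, g) = -8*(G + g)/(1 + G) (s(G, g) = -8*(g + G)/(G + 1) = -8*(G + g)/(1 + G))
X(A, l) = (-18 + l)/(-5 + A) (X(A, l) = (l - 18)/(A - 5) = (-18 + l)/(-5 + A))
15*(X(s(4, -5), 10) + 197) = 15*((-18 + 10)/(-5 + 8*(-1*4 - 1*(-5))/(1 + 4)) + 197) = 15*(-8/(-5 + 8*(-4 + 5)/5) + 197) = 15*(-8/(-5 + 8*(⅕)*1) + 197) = 15*(-8/(-5 + 8/5) + 197) = 15*(-8/(-17/5) + 197) = 15*(-5/17*(-8) + 197) = 15*(40/17 + 197) = 15*(3389/17) = 50835/17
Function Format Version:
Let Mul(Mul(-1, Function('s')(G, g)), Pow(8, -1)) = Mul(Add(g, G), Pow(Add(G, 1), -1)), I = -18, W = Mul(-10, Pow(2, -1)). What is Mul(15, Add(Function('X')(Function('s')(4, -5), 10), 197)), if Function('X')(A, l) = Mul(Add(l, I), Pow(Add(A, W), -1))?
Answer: Rational(50835, 17) ≈ 2990.3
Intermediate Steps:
W = -5 (W = Mul(-10, Rational(1, 2)) = -5)
Function('s')(G, g) = Mul(-8, Pow(Add(1, G), -1), Add(G, g)) (Function('s')(G, g) = Mul(-8, Mul(Add(g, G), Pow(Add(G, 1), -1))) = Mul(-8, Mul(Add(G, g), Pow(Add(1, G), -1))) = Mul(-8, Mul(Pow(Add(1, G), -1), Add(G, g))) = Mul(-8, Pow(Add(1, G), -1), Add(G, g)))
Function('X')(A, l) = Mul(Pow(Add(-5, A), -1), Add(-18, l)) (Function('X')(A, l) = Mul(Add(l, -18), Pow(Add(A, -5), -1)) = Mul(Add(-18, l), Pow(Add(-5, A), -1)) = Mul(Pow(Add(-5, A), -1), Add(-18, l)))
Mul(15, Add(Function('X')(Function('s')(4, -5), 10), 197)) = Mul(15, Add(Mul(Pow(Add(-5, Mul(8, Pow(Add(1, 4), -1), Add(Mul(-1, 4), Mul(-1, -5)))), -1), Add(-18, 10)), 197)) = Mul(15, Add(Mul(Pow(Add(-5, Mul(8, Pow(5, -1), Add(-4, 5))), -1), -8), 197)) = Mul(15, Add(Mul(Pow(Add(-5, Mul(8, Rational(1, 5), 1)), -1), -8), 197)) = Mul(15, Add(Mul(Pow(Add(-5, Rational(8, 5)), -1), -8), 197)) = Mul(15, Add(Mul(Pow(Rational(-17, 5), -1), -8), 197)) = Mul(15, Add(Mul(Rational(-5, 17), -8), 197)) = Mul(15, Add(Rational(40, 17), 197)) = Mul(15, Rational(3389, 17)) = Rational(50835, 17)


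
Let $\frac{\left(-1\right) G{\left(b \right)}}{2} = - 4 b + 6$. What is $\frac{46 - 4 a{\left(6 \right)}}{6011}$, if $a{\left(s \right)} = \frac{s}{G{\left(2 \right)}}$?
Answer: $\frac{40}{6011} \approx 0.0066545$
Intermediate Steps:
$G{\left(b \right)} = -12 + 8 b$ ($G{\left(b \right)} = - 2 \left(- 4 b + 6\right) = - 2 \left(6 - 4 b\right) = -12 + 8 b$)
$a{\left(s \right)} = \frac{s}{4}$ ($a{\left(s \right)} = \frac{s}{-12 + 8 \cdot 2} = \frac{s}{-12 + 16} = \frac{s}{4}$)
$\frac{46 - 4 a{\left(6 \right)}}{6011} = \frac{46 - 4 \cdot \frac{1}{4} \cdot 6}{6011} = \left(46 - 6\right) \frac{1}{6011} = 40 \cdot \frac{1}{6011} = \frac{40}{6011}$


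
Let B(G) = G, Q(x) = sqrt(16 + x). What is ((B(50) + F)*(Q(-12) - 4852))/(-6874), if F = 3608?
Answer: 8870650/3437 ≈ 2580.9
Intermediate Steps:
((B(50) + F)*(Q(-12) - 4852))/(-6874) = ((50 + 3608)*(sqrt(16 - 12) - 4852))/(-6874) = (3658*(sqrt(4) - 4852))*(-1/6874) = (3658*(2 - 4852))*(-1/6874) = (3658*(-4850))*(-1/6874) = -17741300*(-1/6874) = 8870650/3437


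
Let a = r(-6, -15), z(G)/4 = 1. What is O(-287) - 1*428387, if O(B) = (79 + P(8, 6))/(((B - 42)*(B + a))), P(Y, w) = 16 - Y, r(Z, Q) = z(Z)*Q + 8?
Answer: -15926143470/37177 ≈ -4.2839e+5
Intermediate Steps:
z(G) = 4 (z(G) = 4*1 = 4)
r(Z, Q) = 8 + 4*Q (r(Z, Q) = 4*Q + 8 = 8 + 4*Q)
a = -52 (a = 8 + 4*(-15) = 8 - 60 = -52)
O(B) = 87/((-52 + B)*(-42 + B)) (O(B) = (79 + (16 - 1*8))/(((B - 42)*(B - 52))) = (79 + (16 - 8))/(((-42 + B)*(-52 + B))) = (79 + 8)/(((-52 + B)*(-42 + B))) = 87*(1/((-52 + B)*(-42 + B))) = 87/((-52 + B)*(-42 + B)))
O(-287) - 1*428387 = 87/(2184 + (-287)² - 94*(-287)) - 1*428387 = 87/(2184 + 82369 + 26978) - 428387 = 87/111531 - 428387 = 87*(1/111531) - 428387 = 29/37177 - 428387 = -15926143470/37177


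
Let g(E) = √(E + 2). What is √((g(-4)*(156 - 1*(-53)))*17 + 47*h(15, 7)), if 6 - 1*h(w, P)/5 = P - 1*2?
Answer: √(235 + 3553*I*√2) ≈ 51.309 + 48.965*I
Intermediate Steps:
h(w, P) = 40 - 5*P (h(w, P) = 30 - 5*(P - 1*2) = 30 - 5*(P - 2) = 30 - 5*(-2 + P) = 30 + (10 - 5*P) = 40 - 5*P)
g(E) = √(2 + E)
√((g(-4)*(156 - 1*(-53)))*17 + 47*h(15, 7)) = √((√(2 - 4)*(156 - 1*(-53)))*17 + 47*(40 - 5*7)) = √((√(-2)*(156 + 53))*17 + 47*(40 - 35)) = √(((I*√2)*209)*17 + 47*5) = √((209*I*√2)*17 + 235) = √(3553*I*√2 + 235) = √(235 + 3553*I*√2)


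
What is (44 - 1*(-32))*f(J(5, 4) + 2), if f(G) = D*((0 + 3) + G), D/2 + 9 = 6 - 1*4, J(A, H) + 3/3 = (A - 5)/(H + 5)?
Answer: -4256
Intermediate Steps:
J(A, H) = -1 + (-5 + A)/(5 + H) (J(A, H) = -1 + (A - 5)/(H + 5) = -1 + (-5 + A)/(5 + H))
D = -14 (D = -18 + 2*(6 - 1*4) = -18 + 2*(6 - 4) = -18 + 2*2 = -18 + 4 = -14)
f(G) = -42 - 14*G (f(G) = -14*((0 + 3) + G) = -14*(3 + G) = -42 - 14*G)
(44 - 1*(-32))*f(J(5, 4) + 2) = (44 - 1*(-32))*(-42 - 14*((-10 + 5 - 1*4)/(5 + 4) + 2)) = (44 + 32)*(-42 - 14*((-10 + 5 - 4)/9 + 2)) = 76*(-42 - 14*((⅑)*(-9) + 2)) = 76*(-42 - 14*(-1 + 2)) = 76*(-42 - 14*1) = 76*(-42 - 14) = 76*(-56) = -4256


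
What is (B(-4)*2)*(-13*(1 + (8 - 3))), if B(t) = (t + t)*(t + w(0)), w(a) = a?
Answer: -4992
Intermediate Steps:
B(t) = 2*t**2 (B(t) = (t + t)*(t + 0) = (2*t)*t = 2*t**2)
(B(-4)*2)*(-13*(1 + (8 - 3))) = ((2*(-4)**2)*2)*(-13*(1 + (8 - 3))) = ((2*16)*2)*(-13*(1 + 5)) = (32*2)*(-13*6) = 64*(-78) = -4992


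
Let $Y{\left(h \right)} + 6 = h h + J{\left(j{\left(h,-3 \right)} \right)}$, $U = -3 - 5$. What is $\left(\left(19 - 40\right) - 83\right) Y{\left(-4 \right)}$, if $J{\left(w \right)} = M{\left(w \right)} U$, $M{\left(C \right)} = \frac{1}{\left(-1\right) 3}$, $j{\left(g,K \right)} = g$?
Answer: $- \frac{3952}{3} \approx -1317.3$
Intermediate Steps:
$M{\left(C \right)} = - \frac{1}{3}$ ($M{\left(C \right)} = \frac{1}{-3} = - \frac{1}{3}$)
$U = -8$
$J{\left(w \right)} = \frac{8}{3}$ ($J{\left(w \right)} = \left(- \frac{1}{3}\right) \left(-8\right) = \frac{8}{3}$)
$Y{\left(h \right)} = - \frac{10}{3} + h^{2}$ ($Y{\left(h \right)} = -6 + \left(h h + \frac{8}{3}\right) = -6 + \left(h^{2} + \frac{8}{3}\right) = -6 + \left(\frac{8}{3} + h^{2}\right) = - \frac{10}{3} + h^{2}$)
$\left(\left(19 - 40\right) - 83\right) Y{\left(-4 \right)} = \left(\left(19 - 40\right) - 83\right) \left(- \frac{10}{3} + \left(-4\right)^{2}\right) = \left(-21 - 83\right) \left(- \frac{10}{3} + 16\right) = \left(-104\right) \frac{38}{3} = - \frac{3952}{3}$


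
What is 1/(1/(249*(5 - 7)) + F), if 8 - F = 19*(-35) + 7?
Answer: 498/331667 ≈ 0.0015015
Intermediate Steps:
F = 666 (F = 8 - (19*(-35) + 7) = 8 - (-665 + 7) = 8 - 1*(-658) = 8 + 658 = 666)
1/(1/(249*(5 - 7)) + F) = 1/(1/(249*(5 - 7)) + 666) = 1/(1/(249*(-2)) + 666) = 1/(1/(-498) + 666) = 1/(-1/498 + 666) = 1/(331667/498) = 498/331667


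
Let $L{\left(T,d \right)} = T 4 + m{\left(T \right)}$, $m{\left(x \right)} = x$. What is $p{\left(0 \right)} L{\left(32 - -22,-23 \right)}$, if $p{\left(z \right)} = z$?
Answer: $0$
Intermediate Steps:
$L{\left(T,d \right)} = 5 T$ ($L{\left(T,d \right)} = T 4 + T = 4 T + T = 5 T$)
$p{\left(0 \right)} L{\left(32 - -22,-23 \right)} = 0 \cdot 5 \left(32 - -22\right) = 0 \cdot 5 \left(32 + 22\right) = 0 \cdot 5 \cdot 54 = 0 \cdot 270 = 0$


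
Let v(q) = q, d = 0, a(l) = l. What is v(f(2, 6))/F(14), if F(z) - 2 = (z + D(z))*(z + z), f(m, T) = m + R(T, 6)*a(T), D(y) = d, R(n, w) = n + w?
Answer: 37/197 ≈ 0.18782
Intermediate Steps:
D(y) = 0
f(m, T) = m + T*(6 + T) (f(m, T) = m + (T + 6)*T = m + (6 + T)*T = m + T*(6 + T))
F(z) = 2 + 2*z² (F(z) = 2 + (z + 0)*(z + z) = 2 + z*(2*z) = 2 + 2*z²)
v(f(2, 6))/F(14) = (2 + 6*(6 + 6))/(2 + 2*14²) = (2 + 6*12)/(2 + 2*196) = (2 + 72)/(2 + 392) = 74/394 = 74*(1/394) = 37/197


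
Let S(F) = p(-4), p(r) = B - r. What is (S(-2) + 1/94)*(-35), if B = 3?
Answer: -23065/94 ≈ -245.37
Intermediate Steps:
p(r) = 3 - r
S(F) = 7 (S(F) = 3 - 1*(-4) = 3 + 4 = 7)
(S(-2) + 1/94)*(-35) = (7 + 1/94)*(-35) = (659/94)*(-35) = -23065/94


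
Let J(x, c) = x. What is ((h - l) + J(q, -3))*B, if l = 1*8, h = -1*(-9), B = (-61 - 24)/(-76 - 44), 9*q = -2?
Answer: 119/216 ≈ 0.55093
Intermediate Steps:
q = -2/9 (q = (1/9)*(-2) = -2/9 ≈ -0.22222)
B = 17/24 (B = -85/(-120) = -85*(-1/120) = 17/24 ≈ 0.70833)
h = 9
l = 8
((h - l) + J(q, -3))*B = ((9 - 1*8) - 2/9)*(17/24) = ((9 - 8) - 2/9)*(17/24) = (1 - 2/9)*(17/24) = (7/9)*(17/24) = 119/216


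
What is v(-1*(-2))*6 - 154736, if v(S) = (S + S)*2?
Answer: -154688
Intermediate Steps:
v(S) = 4*S (v(S) = (2*S)*2 = 4*S)
v(-1*(-2))*6 - 154736 = (4*(-1*(-2)))*6 - 154736 = (4*2)*6 - 154736 = 8*6 - 154736 = 48 - 154736 = -154688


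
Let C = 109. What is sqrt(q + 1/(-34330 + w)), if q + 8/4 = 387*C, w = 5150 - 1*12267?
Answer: sqrt(72460791475982)/41447 ≈ 205.38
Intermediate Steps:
w = -7117 (w = 5150 - 12267 = -7117)
q = 42181 (q = -2 + 387*109 = -2 + 42183 = 42181)
sqrt(q + 1/(-34330 + w)) = sqrt(42181 + 1/(-34330 - 7117)) = sqrt(42181 + 1/(-41447)) = sqrt(42181 - 1/41447) = sqrt(1748275906/41447) = sqrt(72460791475982)/41447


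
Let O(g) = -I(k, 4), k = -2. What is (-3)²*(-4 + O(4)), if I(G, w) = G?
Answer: -18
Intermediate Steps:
O(g) = 2 (O(g) = -1*(-2) = 2)
(-3)²*(-4 + O(4)) = (-3)²*(-4 + 2) = 9*(-2) = -18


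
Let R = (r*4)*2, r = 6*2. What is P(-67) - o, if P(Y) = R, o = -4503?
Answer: 4599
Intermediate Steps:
r = 12
R = 96 (R = (12*4)*2 = 48*2 = 96)
P(Y) = 96
P(-67) - o = 96 - 1*(-4503) = 96 + 4503 = 4599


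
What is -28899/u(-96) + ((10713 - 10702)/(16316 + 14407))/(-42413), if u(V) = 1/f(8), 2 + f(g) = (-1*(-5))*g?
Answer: -130087731322459/118459509 ≈ -1.0982e+6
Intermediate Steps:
f(g) = -2 + 5*g (f(g) = -2 + (-1*(-5))*g = -2 + 5*g)
u(V) = 1/38 (u(V) = 1/(-2 + 5*8) = 1/(-2 + 40) = 1/38)
-28899/u(-96) + ((10713 - 10702)/(16316 + 14407))/(-42413) = -28899/1/38 + ((10713 - 10702)/(16316 + 14407))/(-42413) = -28899*38 + (11/30723)*(-1/42413) = -1098162 + (11*(1/30723))*(-1/42413) = -1098162 + (1/2793)*(-1/42413) = -1098162 - 1/118459509 = -130087731322459/118459509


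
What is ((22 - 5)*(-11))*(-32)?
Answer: 5984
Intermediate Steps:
((22 - 5)*(-11))*(-32) = (17*(-11))*(-32) = -187*(-32) = 5984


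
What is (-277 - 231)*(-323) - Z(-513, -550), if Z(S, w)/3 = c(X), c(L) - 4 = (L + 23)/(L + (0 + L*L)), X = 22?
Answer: 83020297/506 ≈ 1.6407e+5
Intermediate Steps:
c(L) = 4 + (23 + L)/(L + L**2) (c(L) = 4 + (L + 23)/(L + (0 + L*L)) = 4 + (23 + L)/(L + (0 + L**2)) = 4 + (23 + L)/(L + L**2))
Z(S, w) = 6207/506 (Z(S, w) = 3*((23 + 4*22**2 + 5*22)/(22*(1 + 22))) = 3*((1/22)*(23 + 4*484 + 110)/23) = 3*((1/22)*(1/23)*(23 + 1936 + 110)) = 3*((1/22)*(1/23)*2069) = 3*(2069/506) = 6207/506)
(-277 - 231)*(-323) - Z(-513, -550) = (-277 - 231)*(-323) - 1*6207/506 = -508*(-323) - 6207/506 = 164084 - 6207/506 = 83020297/506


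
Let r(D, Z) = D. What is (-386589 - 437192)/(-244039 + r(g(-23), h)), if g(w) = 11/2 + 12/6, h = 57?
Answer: 1647562/488063 ≈ 3.3757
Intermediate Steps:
g(w) = 15/2 (g(w) = 11*(1/2) + 12*(1/6) = 11/2 + 2 = 15/2)
(-386589 - 437192)/(-244039 + r(g(-23), h)) = (-386589 - 437192)/(-244039 + 15/2) = -823781/(-488063/2) = -823781*(-2/488063) = 1647562/488063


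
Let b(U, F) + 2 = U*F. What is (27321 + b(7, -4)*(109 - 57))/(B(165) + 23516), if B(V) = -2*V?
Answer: 25761/23186 ≈ 1.1111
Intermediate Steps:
b(U, F) = -2 + F*U (b(U, F) = -2 + U*F = -2 + F*U)
(27321 + b(7, -4)*(109 - 57))/(B(165) + 23516) = (27321 + (-2 - 4*7)*(109 - 57))/(-2*165 + 23516) = (27321 + (-2 - 28)*52)/(-330 + 23516) = (27321 - 30*52)/23186 = (27321 - 1560)*(1/23186) = 25761*(1/23186) = 25761/23186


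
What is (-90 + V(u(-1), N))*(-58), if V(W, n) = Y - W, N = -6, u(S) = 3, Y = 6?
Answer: 5046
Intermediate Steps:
V(W, n) = 6 - W
(-90 + V(u(-1), N))*(-58) = (-90 + (6 - 1*3))*(-58) = (-90 + (6 - 3))*(-58) = (-90 + 3)*(-58) = -87*(-58) = 5046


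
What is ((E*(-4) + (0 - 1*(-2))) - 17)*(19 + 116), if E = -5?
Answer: 675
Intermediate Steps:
((E*(-4) + (0 - 1*(-2))) - 17)*(19 + 116) = ((-5*(-4) + (0 - 1*(-2))) - 17)*(19 + 116) = ((20 + (0 + 2)) - 17)*135 = ((20 + 2) - 17)*135 = (22 - 17)*135 = 5*135 = 675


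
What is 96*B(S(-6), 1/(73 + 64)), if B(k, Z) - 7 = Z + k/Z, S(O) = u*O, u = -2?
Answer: 21714048/137 ≈ 1.5850e+5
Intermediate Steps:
S(O) = -2*O
B(k, Z) = 7 + Z + k/Z (B(k, Z) = 7 + (Z + k/Z) = 7 + Z + k/Z)
96*B(S(-6), 1/(73 + 64)) = 96*(7 + 1/(73 + 64) + (-2*(-6))/(1/(73 + 64))) = 96*(7 + 1/137 + 12/(1/137)) = 96*(7 + 1/137 + 12*137) = 96*(7 + 1/137 + 1644) = 96*(226188/137) = 21714048/137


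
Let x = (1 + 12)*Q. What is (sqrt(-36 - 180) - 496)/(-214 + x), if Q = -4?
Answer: 248/133 - 3*I*sqrt(6)/133 ≈ 1.8647 - 0.055252*I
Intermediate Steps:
x = -52 (x = (1 + 12)*(-4) = 13*(-4) = -52)
(sqrt(-36 - 180) - 496)/(-214 + x) = (sqrt(-36 - 180) - 496)/(-214 - 52) = (sqrt(-216) - 496)/(-266) = (6*I*sqrt(6) - 496)*(-1/266) = (-496 + 6*I*sqrt(6))*(-1/266) = 248/133 - 3*I*sqrt(6)/133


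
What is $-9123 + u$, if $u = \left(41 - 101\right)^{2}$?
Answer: $-5523$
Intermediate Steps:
$u = 3600$ ($u = \left(-60\right)^{2} = 3600$)
$-9123 + u = -9123 + 3600 = -5523$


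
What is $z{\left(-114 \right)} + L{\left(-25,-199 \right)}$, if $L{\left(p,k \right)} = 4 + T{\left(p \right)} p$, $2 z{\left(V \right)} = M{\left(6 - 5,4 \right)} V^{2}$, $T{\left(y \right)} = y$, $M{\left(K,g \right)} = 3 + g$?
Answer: $46115$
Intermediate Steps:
$z{\left(V \right)} = \frac{7 V^{2}}{2}$ ($z{\left(V \right)} = \frac{\left(3 + 4\right) V^{2}}{2} = \frac{7 V^{2}}{2}$)
$L{\left(p,k \right)} = 4 + p^{2}$ ($L{\left(p,k \right)} = 4 + p p = 4 + p^{2}$)
$z{\left(-114 \right)} + L{\left(-25,-199 \right)} = \frac{7 \left(-114\right)^{2}}{2} + \left(4 + \left(-25\right)^{2}\right) = \frac{7}{2} \cdot 12996 + \left(4 + 625\right) = 45486 + 629 = 46115$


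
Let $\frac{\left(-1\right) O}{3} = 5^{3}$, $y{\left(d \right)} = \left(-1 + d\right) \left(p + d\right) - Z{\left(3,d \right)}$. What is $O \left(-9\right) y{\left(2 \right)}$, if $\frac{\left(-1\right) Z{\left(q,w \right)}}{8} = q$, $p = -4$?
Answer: $74250$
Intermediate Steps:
$Z{\left(q,w \right)} = - 8 q$
$y{\left(d \right)} = 24 + \left(-1 + d\right) \left(-4 + d\right)$ ($y{\left(d \right)} = \left(-1 + d\right) \left(-4 + d\right) - \left(-8\right) 3 = \left(-1 + d\right) \left(-4 + d\right) - -24 = \left(-1 + d\right) \left(-4 + d\right) + 24 = 24 + \left(-1 + d\right) \left(-4 + d\right)$)
$O = -375$ ($O = - 3 \cdot 5^{3} = \left(-3\right) 125 = -375$)
$O \left(-9\right) y{\left(2 \right)} = \left(-375\right) \left(-9\right) \left(28 + 2^{2} - 10\right) = 3375 \left(28 + 4 - 10\right) = 3375 \cdot 22 = 74250$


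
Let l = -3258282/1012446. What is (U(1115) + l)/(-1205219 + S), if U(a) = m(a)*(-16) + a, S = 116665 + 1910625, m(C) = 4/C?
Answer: 209166732896/154669547111265 ≈ 0.0013523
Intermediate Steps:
S = 2027290
l = -543047/168741 (l = -3258282*1/1012446 = -543047/168741 ≈ -3.2182)
U(a) = a - 64/a (U(a) = (4/a)*(-16) + a = -64/a + a = a - 64/a)
(U(1115) + l)/(-1205219 + S) = ((1115 - 64/1115) - 543047/168741)/(-1205219 + 2027290) = ((1115 - 64*1/1115) - 543047/168741)/822071 = ((1115 - 64/1115) - 543047/168741)*(1/822071) = (1243161/1115 - 543047/168741)*(1/822071) = (209166732896/188146215)*(1/822071) = 209166732896/154669547111265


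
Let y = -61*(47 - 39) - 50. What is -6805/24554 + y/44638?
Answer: -158485821/548020726 ≈ -0.28920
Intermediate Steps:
y = -538 (y = -61*8 - 50 = -488 - 50 = -538)
-6805/24554 + y/44638 = -6805/24554 - 538/44638 = -6805*1/24554 - 538*1/44638 = -6805/24554 - 269/22319 = -158485821/548020726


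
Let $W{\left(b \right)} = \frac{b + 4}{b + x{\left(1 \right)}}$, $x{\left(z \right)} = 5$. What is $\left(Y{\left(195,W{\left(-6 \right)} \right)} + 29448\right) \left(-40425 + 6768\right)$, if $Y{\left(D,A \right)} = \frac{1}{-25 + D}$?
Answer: $- \frac{168492360777}{170} \approx -9.9113 \cdot 10^{8}$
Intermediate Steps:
$W{\left(b \right)} = \frac{4 + b}{5 + b}$ ($W{\left(b \right)} = \frac{b + 4}{b + 5} = \frac{4 + b}{5 + b}$)
$\left(Y{\left(195,W{\left(-6 \right)} \right)} + 29448\right) \left(-40425 + 6768\right) = \left(\frac{1}{-25 + 195} + 29448\right) \left(-40425 + 6768\right) = \left(\frac{1}{170} + 29448\right) \left(-33657\right) = \frac{5006161}{170} \left(-33657\right) = - \frac{168492360777}{170}$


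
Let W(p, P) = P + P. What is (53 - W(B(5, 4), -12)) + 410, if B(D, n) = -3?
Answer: 487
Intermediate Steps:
W(p, P) = 2*P
(53 - W(B(5, 4), -12)) + 410 = (53 - 2*(-12)) + 410 = (53 - 1*(-24)) + 410 = (53 + 24) + 410 = 77 + 410 = 487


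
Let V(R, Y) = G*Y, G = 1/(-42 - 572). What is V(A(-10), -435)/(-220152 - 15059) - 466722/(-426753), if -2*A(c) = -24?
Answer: 7489288604937/6847941992018 ≈ 1.0937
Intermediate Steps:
A(c) = 12 (A(c) = -1/2*(-24) = 12)
G = -1/614 (G = 1/(-614) = -1/614 ≈ -0.0016287)
V(R, Y) = -Y/614
V(A(-10), -435)/(-220152 - 15059) - 466722/(-426753) = (-1/614*(-435))/(-220152 - 15059) - 466722/(-426753) = (435/614)/(-235211) - 466722*(-1/426753) = (435/614)*(-1/235211) + 51858/47417 = -435/144419554 + 51858/47417 = 7489288604937/6847941992018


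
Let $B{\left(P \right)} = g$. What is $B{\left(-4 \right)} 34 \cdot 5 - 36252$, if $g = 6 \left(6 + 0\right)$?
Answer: $-30132$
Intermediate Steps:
$g = 36$ ($g = 6 \cdot 6 = 36$)
$B{\left(P \right)} = 36$
$B{\left(-4 \right)} 34 \cdot 5 - 36252 = 36 \cdot 34 \cdot 5 - 36252 = 1224 \cdot 5 - 36252 = 6120 - 36252 = -30132$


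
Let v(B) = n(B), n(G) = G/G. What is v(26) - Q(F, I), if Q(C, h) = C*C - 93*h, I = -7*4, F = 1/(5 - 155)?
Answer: -58567501/22500 ≈ -2603.0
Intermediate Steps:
F = -1/150 (F = 1/(-150) = -1/150 ≈ -0.0066667)
n(G) = 1
v(B) = 1
I = -28
Q(C, h) = C² - 93*h
v(26) - Q(F, I) = 1 - ((-1/150)² - 93*(-28)) = 1 - (1/22500 + 2604) = 1 - 1*58590001/22500 = 1 - 58590001/22500 = -58567501/22500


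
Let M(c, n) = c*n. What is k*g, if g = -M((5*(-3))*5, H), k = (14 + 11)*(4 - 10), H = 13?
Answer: -146250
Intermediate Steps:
k = -150 (k = 25*(-6) = -150)
g = 975 (g = -(5*(-3))*5*13 = -(-15*5)*13 = -(-75)*13 = -1*(-975) = 975)
k*g = -150*975 = -146250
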